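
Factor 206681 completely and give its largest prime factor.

71

206681 = 41 · 5041
5041 = 71 · 71
71 = 71 · 1
So 206681 = 41 · 71^2; the largest prime factor is 71.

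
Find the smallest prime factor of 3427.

3427 is odd.
Digit sum 16, not divisible by 3.
Ends in 7: not divisible by 5.
7: 3427 = 7·489 + 4
11: 3427 = 11·311 + 6
13: 3427 = 13·263 + 8
17: 3427 = 17·201 + 10
19: 3427 = 19·180 + 7
23: 3427 = 23·149

23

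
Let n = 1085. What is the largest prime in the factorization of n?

1085 = 5 · 217
217 = 7 · 31
31 is prime.
So 1085 = 5 · 7 · 31; the largest prime factor is 31.

31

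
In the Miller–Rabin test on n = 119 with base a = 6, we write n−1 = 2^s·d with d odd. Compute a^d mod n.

90

119 − 1 = 118 = 2^1 · 59, so d = 59.
6^1 ≡ 6 (mod 119)
6^2 ≡ 6^2 = 36 ≡ 36 (mod 119)
6^4 ≡ 36^2 = 1296 ≡ 106 (mod 119)
6^8 ≡ 106^2 = 11236 ≡ 50 (mod 119)
6^16 ≡ 50^2 = 2500 ≡ 1 (mod 119)
6^32 ≡ 1^2 = 1 ≡ 1 (mod 119)
59 = 32 + 16 + 8 + 2 + 1 in binary powers of 2.
So 6^59 ≡ 1 · 1 · 50 · 36 · 6 ≡ 90 (mod 119).
Squaring chain: 90; never reaches −1, so base 6 is a Miller–Rabin witness that 119 is composite.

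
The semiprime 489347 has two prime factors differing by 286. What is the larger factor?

857

Since p = q + 286, we have 489347 = q(q + 286), so q² + 286q − 489347 = 0.
Discriminant: 286² + 4·489347 = 81796 + 1957388 = 2039184; √2039184 = 1428.
q = (−286 + 1428)/2 = 571, and p = q + 286 = 857.
Check: 571 · 857 = 489347.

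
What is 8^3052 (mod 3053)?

2581

8^1 ≡ 8 (mod 3053)
8^2 ≡ 8^2 = 64 ≡ 64 (mod 3053)
8^4 ≡ 64^2 = 4096 ≡ 1043 (mod 3053)
8^8 ≡ 1043^2 = 1087849 ≡ 981 (mod 3053)
8^16 ≡ 981^2 = 962361 ≡ 666 (mod 3053)
8^32 ≡ 666^2 = 443556 ≡ 871 (mod 3053)
8^64 ≡ 871^2 = 758641 ≡ 1497 (mod 3053)
8^128 ≡ 1497^2 = 2241009 ≡ 107 (mod 3053)
8^256 ≡ 107^2 = 11449 ≡ 2290 (mod 3053)
8^512 ≡ 2290^2 = 5244100 ≡ 2099 (mod 3053)
8^1024 ≡ 2099^2 = 4405801 ≡ 322 (mod 3053)
8^2048 ≡ 322^2 = 103684 ≡ 2935 (mod 3053)
3052 = 2048 + 512 + 256 + 128 + 64 + 32 + 8 + 4 in binary powers of 2.
So 8^3052 ≡ 2935 · 2099 · 2290 · 107 · 1497 · 871 · 981 · 1043 ≡ 2581 (mod 3053).
Since 2581 ≠ 1, base 8 is a Fermat witness: 3053 is composite.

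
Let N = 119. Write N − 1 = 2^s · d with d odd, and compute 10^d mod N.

54

119 − 1 = 118 = 2^1 · 59, so d = 59.
10^1 ≡ 10 (mod 119)
10^2 ≡ 10^2 = 100 ≡ 100 (mod 119)
10^4 ≡ 100^2 = 10000 ≡ 4 (mod 119)
10^8 ≡ 4^2 = 16 ≡ 16 (mod 119)
10^16 ≡ 16^2 = 256 ≡ 18 (mod 119)
10^32 ≡ 18^2 = 324 ≡ 86 (mod 119)
59 = 32 + 16 + 8 + 2 + 1 in binary powers of 2.
So 10^59 ≡ 86 · 18 · 16 · 100 · 10 ≡ 54 (mod 119).
Squaring chain: 54; never reaches −1, so base 10 is a Miller–Rabin witness that 119 is composite.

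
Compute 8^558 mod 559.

428

8^1 ≡ 8 (mod 559)
8^2 ≡ 8^2 = 64 ≡ 64 (mod 559)
8^4 ≡ 64^2 = 4096 ≡ 183 (mod 559)
8^8 ≡ 183^2 = 33489 ≡ 508 (mod 559)
8^16 ≡ 508^2 = 258064 ≡ 365 (mod 559)
8^32 ≡ 365^2 = 133225 ≡ 183 (mod 559)
8^64 ≡ 183^2 = 33489 ≡ 508 (mod 559)
8^128 ≡ 508^2 = 258064 ≡ 365 (mod 559)
8^256 ≡ 365^2 = 133225 ≡ 183 (mod 559)
8^512 ≡ 183^2 = 33489 ≡ 508 (mod 559)
558 = 512 + 32 + 8 + 4 + 2 in binary powers of 2.
So 8^558 ≡ 508 · 183 · 508 · 183 · 64 ≡ 428 (mod 559).
Since 428 ≠ 1, base 8 is a Fermat witness: 559 is composite.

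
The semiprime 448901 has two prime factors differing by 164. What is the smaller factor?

Since p = q + 164, we have 448901 = q(q + 164), so q² + 164q − 448901 = 0.
Discriminant: 164² + 4·448901 = 26896 + 1795604 = 1822500; √1822500 = 1350.
q = (−164 + 1350)/2 = 593, and p = q + 164 = 757.
Check: 593 · 757 = 448901.

593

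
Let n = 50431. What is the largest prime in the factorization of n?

50431 = 29 · 1739
1739 = 37 · 47
47 is prime.
So 50431 = 29 · 37 · 47; the largest prime factor is 47.

47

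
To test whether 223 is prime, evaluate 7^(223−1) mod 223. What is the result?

7^1 ≡ 7 (mod 223)
7^2 ≡ 7^2 = 49 ≡ 49 (mod 223)
7^4 ≡ 49^2 = 2401 ≡ 171 (mod 223)
7^8 ≡ 171^2 = 29241 ≡ 28 (mod 223)
7^16 ≡ 28^2 = 784 ≡ 115 (mod 223)
7^32 ≡ 115^2 = 13225 ≡ 68 (mod 223)
7^64 ≡ 68^2 = 4624 ≡ 164 (mod 223)
7^128 ≡ 164^2 = 26896 ≡ 136 (mod 223)
222 = 128 + 64 + 16 + 8 + 4 + 2 in binary powers of 2.
So 7^222 ≡ 136 · 164 · 115 · 28 · 171 · 49 ≡ 1 (mod 223).
Since the result is 1, base 7 gives no evidence that 223 is composite.

1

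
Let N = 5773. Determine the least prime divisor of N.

5773 is odd.
Digit sum 22, not divisible by 3.
Ends in 3: not divisible by 5.
7: 5773 = 7·824 + 5
11: 5773 = 11·524 + 9
13: 5773 = 13·444 + 1
17: 5773 = 17·339 + 10
19: 5773 = 19·303 + 16
23: 5773 = 23·251

23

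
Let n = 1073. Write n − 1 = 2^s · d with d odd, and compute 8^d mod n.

1073 − 1 = 1072 = 2^4 · 67, so d = 67.
8^1 ≡ 8 (mod 1073)
8^2 ≡ 8^2 = 64 ≡ 64 (mod 1073)
8^4 ≡ 64^2 = 4096 ≡ 877 (mod 1073)
8^8 ≡ 877^2 = 769129 ≡ 861 (mod 1073)
8^16 ≡ 861^2 = 741321 ≡ 951 (mod 1073)
8^32 ≡ 951^2 = 904401 ≡ 935 (mod 1073)
8^64 ≡ 935^2 = 874225 ≡ 803 (mod 1073)
67 = 64 + 2 + 1 in binary powers of 2.
So 8^67 ≡ 803 · 64 · 8 ≡ 177 (mod 1073).
Squaring chain: 177 → 212 → 951 → 935; never reaches −1, so base 8 is a Miller–Rabin witness that 1073 is composite.

177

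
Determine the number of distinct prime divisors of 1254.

1254 = 2 · 627
627 = 3 · 209
209 = 11 · 19
1254 = 2 · 3 · 11 · 19, which has 4 distinct prime factors.

4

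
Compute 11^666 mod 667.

11^1 ≡ 11 (mod 667)
11^2 ≡ 11^2 = 121 ≡ 121 (mod 667)
11^4 ≡ 121^2 = 14641 ≡ 634 (mod 667)
11^8 ≡ 634^2 = 401956 ≡ 422 (mod 667)
11^16 ≡ 422^2 = 178084 ≡ 662 (mod 667)
11^32 ≡ 662^2 = 438244 ≡ 25 (mod 667)
11^64 ≡ 25^2 = 625 ≡ 625 (mod 667)
11^128 ≡ 625^2 = 390625 ≡ 430 (mod 667)
11^256 ≡ 430^2 = 184900 ≡ 141 (mod 667)
11^512 ≡ 141^2 = 19881 ≡ 538 (mod 667)
666 = 512 + 128 + 16 + 8 + 2 in binary powers of 2.
So 11^666 ≡ 538 · 430 · 662 · 422 · 121 ≡ 216 (mod 667).
Since 216 ≠ 1, base 11 is a Fermat witness: 667 is composite.

216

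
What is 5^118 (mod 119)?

2

5^1 ≡ 5 (mod 119)
5^2 ≡ 5^2 = 25 ≡ 25 (mod 119)
5^4 ≡ 25^2 = 625 ≡ 30 (mod 119)
5^8 ≡ 30^2 = 900 ≡ 67 (mod 119)
5^16 ≡ 67^2 = 4489 ≡ 86 (mod 119)
5^32 ≡ 86^2 = 7396 ≡ 18 (mod 119)
5^64 ≡ 18^2 = 324 ≡ 86 (mod 119)
118 = 64 + 32 + 16 + 4 + 2 in binary powers of 2.
So 5^118 ≡ 86 · 18 · 86 · 30 · 25 ≡ 2 (mod 119).
Since 2 ≠ 1, base 5 is a Fermat witness: 119 is composite.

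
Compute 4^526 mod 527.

407

4^1 ≡ 4 (mod 527)
4^2 ≡ 4^2 = 16 ≡ 16 (mod 527)
4^4 ≡ 16^2 = 256 ≡ 256 (mod 527)
4^8 ≡ 256^2 = 65536 ≡ 188 (mod 527)
4^16 ≡ 188^2 = 35344 ≡ 35 (mod 527)
4^32 ≡ 35^2 = 1225 ≡ 171 (mod 527)
4^64 ≡ 171^2 = 29241 ≡ 256 (mod 527)
4^128 ≡ 256^2 = 65536 ≡ 188 (mod 527)
4^256 ≡ 188^2 = 35344 ≡ 35 (mod 527)
4^512 ≡ 35^2 = 1225 ≡ 171 (mod 527)
526 = 512 + 8 + 4 + 2 in binary powers of 2.
So 4^526 ≡ 171 · 188 · 256 · 16 ≡ 407 (mod 527).
Since 407 ≠ 1, base 4 is a Fermat witness: 527 is composite.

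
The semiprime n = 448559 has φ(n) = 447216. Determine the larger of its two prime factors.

727

φ(n) = (p−1)(q−1) = n − (p+q) + 1, so p + q = 448559 − 447216 + 1 = 1344.
p and q are the roots of t² − 1344t + 448559 = 0.
Discriminant: 1344² − 4·448559 = 1806336 − 1794236 = 12100; √12100 = 110.
q = (1344 − 110)/2 = 617, p = (1344 + 110)/2 = 727.
Check: 617 · 727 = 448559.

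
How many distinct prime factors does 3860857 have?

3860857 = 7^2 · 78793
78793 = 11 · 7163
7163 = 13 · 551
551 = 19 · 29
3860857 = 7^2 · 11 · 13 · 19 · 29, which has 5 distinct prime factors.

5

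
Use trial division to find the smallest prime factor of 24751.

53

24751 is odd.
Digit sum 19, not divisible by 3.
Ends in 1: not divisible by 5.
7: 24751 = 7·3535 + 6
11: 24751 = 11·2250 + 1
13: 24751 = 13·1903 + 12
17: 24751 = 17·1455 + 16
19: 24751 = 19·1302 + 13
23: 24751 = 23·1076 + 3
29: 24751 = 29·853 + 14
31: 24751 = 31·798 + 13
37: 24751 = 37·668 + 35
41: 24751 = 41·603 + 28
43: 24751 = 43·575 + 26
47: 24751 = 47·526 + 29
53: 24751 = 53·467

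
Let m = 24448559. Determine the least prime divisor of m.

97

24448559 is odd.
Digit sum 41, not divisible by 3.
Ends in 9: not divisible by 5.
7: 24448559 = 7·3492651 + 2
11: 24448559 = 11·2222596 + 3
13: 24448559 = 13·1880658 + 5
17: 24448559 = 17·1438150 + 9
19: 24448559 = 19·1286766 + 5
23: 24448559 = 23·1062980 + 19
29: 24448559 = 29·843053 + 22
31: 24448559 = 31·788663 + 6
37: 24448559 = 37·660771 + 32
41: 24448559 = 41·596306 + 13
43: 24448559 = 43·568571 + 6
47: 24448559 = 47·520182 + 5
53: 24448559 = 53·461293 + 30
59: 24448559 = 59·414382 + 21
61: 24448559 = 61·400796 + 3
67: 24448559 = 67·364903 + 58
71: 24448559 = 71·344345 + 64
73: 24448559 = 73·334911 + 56
79: 24448559 = 79·309475 + 34
83: 24448559 = 83·294560 + 79
89: 24448559 = 89·274702 + 81
97: 24448559 = 97·252047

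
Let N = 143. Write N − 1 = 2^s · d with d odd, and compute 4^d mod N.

114

143 − 1 = 142 = 2^1 · 71, so d = 71.
4^1 ≡ 4 (mod 143)
4^2 ≡ 4^2 = 16 ≡ 16 (mod 143)
4^4 ≡ 16^2 = 256 ≡ 113 (mod 143)
4^8 ≡ 113^2 = 12769 ≡ 42 (mod 143)
4^16 ≡ 42^2 = 1764 ≡ 48 (mod 143)
4^32 ≡ 48^2 = 2304 ≡ 16 (mod 143)
4^64 ≡ 16^2 = 256 ≡ 113 (mod 143)
71 = 64 + 4 + 2 + 1 in binary powers of 2.
So 4^71 ≡ 113 · 113 · 16 · 4 ≡ 114 (mod 143).
Squaring chain: 114; never reaches −1, so base 4 is a Miller–Rabin witness that 143 is composite.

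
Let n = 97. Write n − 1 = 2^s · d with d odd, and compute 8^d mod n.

27

97 − 1 = 96 = 2^5 · 3, so d = 3.
8^1 ≡ 8 (mod 97)
8^2 ≡ 8^2 = 64 ≡ 64 (mod 97)
3 = 2 + 1 in binary powers of 2.
So 8^3 ≡ 64 · 8 ≡ 27 (mod 97).
Squaring chain: 27 → 50 → 75 → 96 → 1; reaches −1, so base 8 does not prove 97 composite.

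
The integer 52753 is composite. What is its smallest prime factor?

52753 is odd.
Digit sum 22, not divisible by 3.
Ends in 3: not divisible by 5.
7: 52753 = 7·7536 + 1
11: 52753 = 11·4795 + 8
13: 52753 = 13·4057 + 12
17: 52753 = 17·3103 + 2
19: 52753 = 19·2776 + 9
23: 52753 = 23·2293 + 14
29: 52753 = 29·1819 + 2
31: 52753 = 31·1701 + 22
37: 52753 = 37·1425 + 28
41: 52753 = 41·1286 + 27
43: 52753 = 43·1226 + 35
47: 52753 = 47·1122 + 19
53: 52753 = 53·995 + 18
59: 52753 = 59·894 + 7
61: 52753 = 61·864 + 49
67: 52753 = 67·787 + 24
71: 52753 = 71·743

71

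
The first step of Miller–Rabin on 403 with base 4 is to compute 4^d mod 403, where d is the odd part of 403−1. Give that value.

376

403 − 1 = 402 = 2^1 · 201, so d = 201.
4^1 ≡ 4 (mod 403)
4^2 ≡ 4^2 = 16 ≡ 16 (mod 403)
4^4 ≡ 16^2 = 256 ≡ 256 (mod 403)
4^8 ≡ 256^2 = 65536 ≡ 250 (mod 403)
4^16 ≡ 250^2 = 62500 ≡ 35 (mod 403)
4^32 ≡ 35^2 = 1225 ≡ 16 (mod 403)
4^64 ≡ 16^2 = 256 ≡ 256 (mod 403)
4^128 ≡ 256^2 = 65536 ≡ 250 (mod 403)
201 = 128 + 64 + 8 + 1 in binary powers of 2.
So 4^201 ≡ 250 · 256 · 250 · 4 ≡ 376 (mod 403).
Squaring chain: 376; never reaches −1, so base 4 is a Miller–Rabin witness that 403 is composite.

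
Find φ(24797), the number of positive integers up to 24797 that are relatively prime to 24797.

Factor: 24797 = 137 · 181.
φ(24797) = (137−1) · (181−1) = 136 · 180 = 24480.

24480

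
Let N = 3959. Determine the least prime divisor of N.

37

3959 is odd.
Digit sum 26, not divisible by 3.
Ends in 9: not divisible by 5.
7: 3959 = 7·565 + 4
11: 3959 = 11·359 + 10
13: 3959 = 13·304 + 7
17: 3959 = 17·232 + 15
19: 3959 = 19·208 + 7
23: 3959 = 23·172 + 3
29: 3959 = 29·136 + 15
31: 3959 = 31·127 + 22
37: 3959 = 37·107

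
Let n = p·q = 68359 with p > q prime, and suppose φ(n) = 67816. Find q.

φ(n) = (p−1)(q−1) = n − (p+q) + 1, so p + q = 68359 − 67816 + 1 = 544.
p and q are the roots of t² − 544t + 68359 = 0.
Discriminant: 544² − 4·68359 = 295936 − 273436 = 22500; √22500 = 150.
q = (544 − 150)/2 = 197, p = (544 + 150)/2 = 347.
Check: 197 · 347 = 68359.

197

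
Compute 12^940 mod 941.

1

12^1 ≡ 12 (mod 941)
12^2 ≡ 12^2 = 144 ≡ 144 (mod 941)
12^4 ≡ 144^2 = 20736 ≡ 34 (mod 941)
12^8 ≡ 34^2 = 1156 ≡ 215 (mod 941)
12^16 ≡ 215^2 = 46225 ≡ 116 (mod 941)
12^32 ≡ 116^2 = 13456 ≡ 282 (mod 941)
12^64 ≡ 282^2 = 79524 ≡ 480 (mod 941)
12^128 ≡ 480^2 = 230400 ≡ 796 (mod 941)
12^256 ≡ 796^2 = 633616 ≡ 323 (mod 941)
12^512 ≡ 323^2 = 104329 ≡ 819 (mod 941)
940 = 512 + 256 + 128 + 32 + 8 + 4 in binary powers of 2.
So 12^940 ≡ 819 · 323 · 796 · 282 · 215 · 34 ≡ 1 (mod 941).
Since the result is 1, base 12 gives no evidence that 941 is composite.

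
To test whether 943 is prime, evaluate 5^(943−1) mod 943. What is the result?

5^1 ≡ 5 (mod 943)
5^2 ≡ 5^2 = 25 ≡ 25 (mod 943)
5^4 ≡ 25^2 = 625 ≡ 625 (mod 943)
5^8 ≡ 625^2 = 390625 ≡ 223 (mod 943)
5^16 ≡ 223^2 = 49729 ≡ 693 (mod 943)
5^32 ≡ 693^2 = 480249 ≡ 262 (mod 943)
5^64 ≡ 262^2 = 68644 ≡ 748 (mod 943)
5^128 ≡ 748^2 = 559504 ≡ 305 (mod 943)
5^256 ≡ 305^2 = 93025 ≡ 611 (mod 943)
5^512 ≡ 611^2 = 373321 ≡ 836 (mod 943)
942 = 512 + 256 + 128 + 32 + 8 + 4 + 2 in binary powers of 2.
So 5^942 ≡ 836 · 611 · 305 · 262 · 223 · 625 · 25 ≡ 558 (mod 943).
Since 558 ≠ 1, base 5 is a Fermat witness: 943 is composite.

558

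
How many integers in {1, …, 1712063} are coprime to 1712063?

Factor: 1712063 = 109 · 113 · 139.
φ(1712063) = (109−1) · (113−1) · (139−1) = 108 · 112 · 138 = 1669248.

1669248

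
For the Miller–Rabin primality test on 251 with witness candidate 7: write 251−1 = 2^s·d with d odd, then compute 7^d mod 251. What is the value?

1

251 − 1 = 250 = 2^1 · 125, so d = 125.
7^1 ≡ 7 (mod 251)
7^2 ≡ 7^2 = 49 ≡ 49 (mod 251)
7^4 ≡ 49^2 = 2401 ≡ 142 (mod 251)
7^8 ≡ 142^2 = 20164 ≡ 84 (mod 251)
7^16 ≡ 84^2 = 7056 ≡ 28 (mod 251)
7^32 ≡ 28^2 = 784 ≡ 31 (mod 251)
7^64 ≡ 31^2 = 961 ≡ 208 (mod 251)
125 = 64 + 32 + 16 + 8 + 4 + 1 in binary powers of 2.
So 7^125 ≡ 208 · 31 · 28 · 84 · 142 · 7 ≡ 1 (mod 251).
Since 7^d ≡ 1 (mod 251), base 7 does not prove 251 composite.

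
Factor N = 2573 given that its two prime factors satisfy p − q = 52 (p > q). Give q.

Since p = q + 52, we have 2573 = q(q + 52), so q² + 52q − 2573 = 0.
Discriminant: 52² + 4·2573 = 2704 + 10292 = 12996; √12996 = 114.
q = (−52 + 114)/2 = 31, and p = q + 52 = 83.
Check: 31 · 83 = 2573.

31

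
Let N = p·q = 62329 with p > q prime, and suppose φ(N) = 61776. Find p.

φ(n) = (p−1)(q−1) = n − (p+q) + 1, so p + q = 62329 − 61776 + 1 = 554.
p and q are the roots of t² − 554t + 62329 = 0.
Discriminant: 554² − 4·62329 = 306916 − 249316 = 57600; √57600 = 240.
q = (554 − 240)/2 = 157, p = (554 + 240)/2 = 397.
Check: 157 · 397 = 62329.

397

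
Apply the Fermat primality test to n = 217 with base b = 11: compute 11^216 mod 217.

190

11^1 ≡ 11 (mod 217)
11^2 ≡ 11^2 = 121 ≡ 121 (mod 217)
11^4 ≡ 121^2 = 14641 ≡ 102 (mod 217)
11^8 ≡ 102^2 = 10404 ≡ 205 (mod 217)
11^16 ≡ 205^2 = 42025 ≡ 144 (mod 217)
11^32 ≡ 144^2 = 20736 ≡ 121 (mod 217)
11^64 ≡ 121^2 = 14641 ≡ 102 (mod 217)
11^128 ≡ 102^2 = 10404 ≡ 205 (mod 217)
216 = 128 + 64 + 16 + 8 in binary powers of 2.
So 11^216 ≡ 205 · 102 · 144 · 205 ≡ 190 (mod 217).
Since 190 ≠ 1, base 11 is a Fermat witness: 217 is composite.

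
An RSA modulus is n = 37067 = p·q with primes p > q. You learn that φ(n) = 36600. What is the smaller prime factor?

101

φ(n) = (p−1)(q−1) = n − (p+q) + 1, so p + q = 37067 − 36600 + 1 = 468.
p and q are the roots of t² − 468t + 37067 = 0.
Discriminant: 468² − 4·37067 = 219024 − 148268 = 70756; √70756 = 266.
q = (468 − 266)/2 = 101, p = (468 + 266)/2 = 367.
Check: 101 · 367 = 37067.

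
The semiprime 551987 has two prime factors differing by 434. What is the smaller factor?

Since p = q + 434, we have 551987 = q(q + 434), so q² + 434q − 551987 = 0.
Discriminant: 434² + 4·551987 = 188356 + 2207948 = 2396304; √2396304 = 1548.
q = (−434 + 1548)/2 = 557, and p = q + 434 = 991.
Check: 557 · 991 = 551987.

557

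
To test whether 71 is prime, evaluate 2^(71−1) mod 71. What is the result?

1

2^1 ≡ 2 (mod 71)
2^2 ≡ 2^2 = 4 ≡ 4 (mod 71)
2^4 ≡ 4^2 = 16 ≡ 16 (mod 71)
2^8 ≡ 16^2 = 256 ≡ 43 (mod 71)
2^16 ≡ 43^2 = 1849 ≡ 3 (mod 71)
2^32 ≡ 3^2 = 9 ≡ 9 (mod 71)
2^64 ≡ 9^2 = 81 ≡ 10 (mod 71)
70 = 64 + 4 + 2 in binary powers of 2.
So 2^70 ≡ 10 · 16 · 4 ≡ 1 (mod 71).
Since the result is 1, base 2 gives no evidence that 71 is composite.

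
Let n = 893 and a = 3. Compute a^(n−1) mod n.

852

3^1 ≡ 3 (mod 893)
3^2 ≡ 3^2 = 9 ≡ 9 (mod 893)
3^4 ≡ 9^2 = 81 ≡ 81 (mod 893)
3^8 ≡ 81^2 = 6561 ≡ 310 (mod 893)
3^16 ≡ 310^2 = 96100 ≡ 549 (mod 893)
3^32 ≡ 549^2 = 301401 ≡ 460 (mod 893)
3^64 ≡ 460^2 = 211600 ≡ 852 (mod 893)
3^128 ≡ 852^2 = 725904 ≡ 788 (mod 893)
3^256 ≡ 788^2 = 620944 ≡ 309 (mod 893)
3^512 ≡ 309^2 = 95481 ≡ 823 (mod 893)
892 = 512 + 256 + 64 + 32 + 16 + 8 + 4 in binary powers of 2.
So 3^892 ≡ 823 · 309 · 852 · 460 · 549 · 310 · 81 ≡ 852 (mod 893).
Since 852 ≠ 1, base 3 is a Fermat witness: 893 is composite.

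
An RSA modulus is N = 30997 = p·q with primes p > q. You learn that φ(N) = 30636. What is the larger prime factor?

223

φ(n) = (p−1)(q−1) = n − (p+q) + 1, so p + q = 30997 − 30636 + 1 = 362.
p and q are the roots of t² − 362t + 30997 = 0.
Discriminant: 362² − 4·30997 = 131044 − 123988 = 7056; √7056 = 84.
q = (362 − 84)/2 = 139, p = (362 + 84)/2 = 223.
Check: 139 · 223 = 30997.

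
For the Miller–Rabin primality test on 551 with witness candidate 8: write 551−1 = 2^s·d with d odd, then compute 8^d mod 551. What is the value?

449

551 − 1 = 550 = 2^1 · 275, so d = 275.
8^1 ≡ 8 (mod 551)
8^2 ≡ 8^2 = 64 ≡ 64 (mod 551)
8^4 ≡ 64^2 = 4096 ≡ 239 (mod 551)
8^8 ≡ 239^2 = 57121 ≡ 368 (mod 551)
8^16 ≡ 368^2 = 135424 ≡ 429 (mod 551)
8^32 ≡ 429^2 = 184041 ≡ 7 (mod 551)
8^64 ≡ 7^2 = 49 ≡ 49 (mod 551)
8^128 ≡ 49^2 = 2401 ≡ 197 (mod 551)
8^256 ≡ 197^2 = 38809 ≡ 239 (mod 551)
275 = 256 + 16 + 2 + 1 in binary powers of 2.
So 8^275 ≡ 239 · 429 · 64 · 8 ≡ 449 (mod 551).
Squaring chain: 449; never reaches −1, so base 8 is a Miller–Rabin witness that 551 is composite.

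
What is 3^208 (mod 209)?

16

3^1 ≡ 3 (mod 209)
3^2 ≡ 3^2 = 9 ≡ 9 (mod 209)
3^4 ≡ 9^2 = 81 ≡ 81 (mod 209)
3^8 ≡ 81^2 = 6561 ≡ 82 (mod 209)
3^16 ≡ 82^2 = 6724 ≡ 36 (mod 209)
3^32 ≡ 36^2 = 1296 ≡ 42 (mod 209)
3^64 ≡ 42^2 = 1764 ≡ 92 (mod 209)
3^128 ≡ 92^2 = 8464 ≡ 104 (mod 209)
208 = 128 + 64 + 16 in binary powers of 2.
So 3^208 ≡ 104 · 92 · 36 ≡ 16 (mod 209).
Since 16 ≠ 1, base 3 is a Fermat witness: 209 is composite.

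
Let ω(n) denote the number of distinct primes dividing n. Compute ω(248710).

248710 = 2 · 124355
124355 = 5 · 24871
24871 = 7 · 3553
3553 = 11 · 323
323 = 17 · 19
248710 = 2 · 5 · 7 · 11 · 17 · 19, which has 6 distinct prime factors.

6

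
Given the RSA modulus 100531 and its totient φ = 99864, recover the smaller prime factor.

229

φ(n) = (p−1)(q−1) = n − (p+q) + 1, so p + q = 100531 − 99864 + 1 = 668.
p and q are the roots of t² − 668t + 100531 = 0.
Discriminant: 668² − 4·100531 = 446224 − 402124 = 44100; √44100 = 210.
q = (668 − 210)/2 = 229, p = (668 + 210)/2 = 439.
Check: 229 · 439 = 100531.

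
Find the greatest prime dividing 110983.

89

110983 = 29 · 3827
3827 = 43 · 89
89 is prime.
So 110983 = 29 · 43 · 89; the largest prime factor is 89.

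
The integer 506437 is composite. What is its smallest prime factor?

506437 is odd.
Digit sum 25, not divisible by 3.
Ends in 7: not divisible by 5.
7: 506437 = 7·72348 + 1
11: 506437 = 11·46039 + 8
13: 506437 = 13·38956 + 9
17: 506437 = 17·29790 + 7
19: 506437 = 19·26654 + 11
23: 506437 = 23·22019

23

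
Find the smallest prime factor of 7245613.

7245613 is odd.
Digit sum 28, not divisible by 3.
Ends in 3: not divisible by 5.
7: 7245613 = 7·1035087 + 4
11: 7245613 = 11·658692 + 1
13: 7245613 = 13·557354 + 11
17: 7245613 = 17·426212 + 9
19: 7245613 = 19·381348 + 1
23: 7245613 = 23·315026 + 15
29: 7245613 = 29·249848 + 21
31: 7245613 = 31·233729 + 14
37: 7245613 = 37·195827 + 14
41: 7245613 = 41·176722 + 11
43: 7245613 = 43·168502 + 27
47: 7245613 = 47·154161 + 46
53: 7245613 = 53·136709 + 36
59: 7245613 = 59·122807

59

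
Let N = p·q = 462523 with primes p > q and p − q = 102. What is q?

Since p = q + 102, we have 462523 = q(q + 102), so q² + 102q − 462523 = 0.
Discriminant: 102² + 4·462523 = 10404 + 1850092 = 1860496; √1860496 = 1364.
q = (−102 + 1364)/2 = 631, and p = q + 102 = 733.
Check: 631 · 733 = 462523.

631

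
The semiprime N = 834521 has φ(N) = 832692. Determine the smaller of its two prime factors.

φ(n) = (p−1)(q−1) = n − (p+q) + 1, so p + q = 834521 − 832692 + 1 = 1830.
p and q are the roots of t² − 1830t + 834521 = 0.
Discriminant: 1830² − 4·834521 = 3348900 − 3338084 = 10816; √10816 = 104.
q = (1830 − 104)/2 = 863, p = (1830 + 104)/2 = 967.
Check: 863 · 967 = 834521.

863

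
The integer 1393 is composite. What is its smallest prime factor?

7

1393 is odd.
Digit sum 16, not divisible by 3.
Ends in 3: not divisible by 5.
7: 1393 = 7·199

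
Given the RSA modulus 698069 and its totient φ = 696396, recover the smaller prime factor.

φ(n) = (p−1)(q−1) = n − (p+q) + 1, so p + q = 698069 − 696396 + 1 = 1674.
p and q are the roots of t² − 1674t + 698069 = 0.
Discriminant: 1674² − 4·698069 = 2802276 − 2792276 = 10000; √10000 = 100.
q = (1674 − 100)/2 = 787, p = (1674 + 100)/2 = 887.
Check: 787 · 887 = 698069.

787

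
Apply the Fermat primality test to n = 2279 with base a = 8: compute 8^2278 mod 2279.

520

8^1 ≡ 8 (mod 2279)
8^2 ≡ 8^2 = 64 ≡ 64 (mod 2279)
8^4 ≡ 64^2 = 4096 ≡ 1817 (mod 2279)
8^8 ≡ 1817^2 = 3301489 ≡ 1497 (mod 2279)
8^16 ≡ 1497^2 = 2241009 ≡ 752 (mod 2279)
8^32 ≡ 752^2 = 565504 ≡ 312 (mod 2279)
8^64 ≡ 312^2 = 97344 ≡ 1626 (mod 2279)
8^128 ≡ 1626^2 = 2643876 ≡ 236 (mod 2279)
8^256 ≡ 236^2 = 55696 ≡ 1000 (mod 2279)
8^512 ≡ 1000^2 = 1000000 ≡ 1798 (mod 2279)
8^1024 ≡ 1798^2 = 3232804 ≡ 1182 (mod 2279)
8^2048 ≡ 1182^2 = 1397124 ≡ 97 (mod 2279)
2278 = 2048 + 128 + 64 + 32 + 4 + 2 in binary powers of 2.
So 8^2278 ≡ 97 · 236 · 1626 · 312 · 1817 · 64 ≡ 520 (mod 2279).
Since 520 ≠ 1, base 8 is a Fermat witness: 2279 is composite.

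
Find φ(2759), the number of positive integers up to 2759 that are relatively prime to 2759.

2640

Factor: 2759 = 31 · 89.
φ(2759) = (31−1) · (89−1) = 30 · 88 = 2640.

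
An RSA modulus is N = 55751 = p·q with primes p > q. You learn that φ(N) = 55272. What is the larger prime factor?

φ(n) = (p−1)(q−1) = n − (p+q) + 1, so p + q = 55751 − 55272 + 1 = 480.
p and q are the roots of t² − 480t + 55751 = 0.
Discriminant: 480² − 4·55751 = 230400 − 223004 = 7396; √7396 = 86.
q = (480 − 86)/2 = 197, p = (480 + 86)/2 = 283.
Check: 197 · 283 = 55751.

283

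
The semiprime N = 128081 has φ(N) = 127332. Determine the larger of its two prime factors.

φ(n) = (p−1)(q−1) = n − (p+q) + 1, so p + q = 128081 − 127332 + 1 = 750.
p and q are the roots of t² − 750t + 128081 = 0.
Discriminant: 750² − 4·128081 = 562500 − 512324 = 50176; √50176 = 224.
q = (750 − 224)/2 = 263, p = (750 + 224)/2 = 487.
Check: 263 · 487 = 128081.

487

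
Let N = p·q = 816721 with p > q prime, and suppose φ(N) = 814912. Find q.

φ(n) = (p−1)(q−1) = n − (p+q) + 1, so p + q = 816721 − 814912 + 1 = 1810.
p and q are the roots of t² − 1810t + 816721 = 0.
Discriminant: 1810² − 4·816721 = 3276100 − 3266884 = 9216; √9216 = 96.
q = (1810 − 96)/2 = 857, p = (1810 + 96)/2 = 953.
Check: 857 · 953 = 816721.

857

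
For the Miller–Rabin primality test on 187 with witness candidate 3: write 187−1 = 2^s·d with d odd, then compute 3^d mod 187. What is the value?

148

187 − 1 = 186 = 2^1 · 93, so d = 93.
3^1 ≡ 3 (mod 187)
3^2 ≡ 3^2 = 9 ≡ 9 (mod 187)
3^4 ≡ 9^2 = 81 ≡ 81 (mod 187)
3^8 ≡ 81^2 = 6561 ≡ 16 (mod 187)
3^16 ≡ 16^2 = 256 ≡ 69 (mod 187)
3^32 ≡ 69^2 = 4761 ≡ 86 (mod 187)
3^64 ≡ 86^2 = 7396 ≡ 103 (mod 187)
93 = 64 + 16 + 8 + 4 + 1 in binary powers of 2.
So 3^93 ≡ 103 · 69 · 16 · 81 · 3 ≡ 148 (mod 187).
Squaring chain: 148; never reaches −1, so base 3 is a Miller–Rabin witness that 187 is composite.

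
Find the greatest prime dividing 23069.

59

23069 = 17 · 1357
1357 = 23 · 59
59 is prime.
So 23069 = 17 · 23 · 59; the largest prime factor is 59.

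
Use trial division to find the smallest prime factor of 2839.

2839 is odd.
Digit sum 22, not divisible by 3.
Ends in 9: not divisible by 5.
7: 2839 = 7·405 + 4
11: 2839 = 11·258 + 1
13: 2839 = 13·218 + 5
17: 2839 = 17·167

17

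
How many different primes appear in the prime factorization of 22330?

22330 = 2 · 11165
11165 = 5 · 2233
2233 = 7 · 319
319 = 11 · 29
22330 = 2 · 5 · 7 · 11 · 29, which has 5 distinct prime factors.

5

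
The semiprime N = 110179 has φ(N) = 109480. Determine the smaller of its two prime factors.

φ(n) = (p−1)(q−1) = n − (p+q) + 1, so p + q = 110179 − 109480 + 1 = 700.
p and q are the roots of t² − 700t + 110179 = 0.
Discriminant: 700² − 4·110179 = 490000 − 440716 = 49284; √49284 = 222.
q = (700 − 222)/2 = 239, p = (700 + 222)/2 = 461.
Check: 239 · 461 = 110179.

239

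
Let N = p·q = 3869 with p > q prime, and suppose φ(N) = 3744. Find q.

53

φ(n) = (p−1)(q−1) = n − (p+q) + 1, so p + q = 3869 − 3744 + 1 = 126.
p and q are the roots of t² − 126t + 3869 = 0.
Discriminant: 126² − 4·3869 = 15876 − 15476 = 400; √400 = 20.
q = (126 − 20)/2 = 53, p = (126 + 20)/2 = 73.
Check: 53 · 73 = 3869.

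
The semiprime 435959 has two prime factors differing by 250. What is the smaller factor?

547

Since p = q + 250, we have 435959 = q(q + 250), so q² + 250q − 435959 = 0.
Discriminant: 250² + 4·435959 = 62500 + 1743836 = 1806336; √1806336 = 1344.
q = (−250 + 1344)/2 = 547, and p = q + 250 = 797.
Check: 547 · 797 = 435959.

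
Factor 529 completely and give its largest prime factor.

529 = 23 · 23
23 = 23 · 1
So 529 = 23^2; the largest prime factor is 23.

23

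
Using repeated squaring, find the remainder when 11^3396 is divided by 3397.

11^1 ≡ 11 (mod 3397)
11^2 ≡ 11^2 = 121 ≡ 121 (mod 3397)
11^4 ≡ 121^2 = 14641 ≡ 1053 (mod 3397)
11^8 ≡ 1053^2 = 1108809 ≡ 1387 (mod 3397)
11^16 ≡ 1387^2 = 1923769 ≡ 1067 (mod 3397)
11^32 ≡ 1067^2 = 1138489 ≡ 494 (mod 3397)
11^64 ≡ 494^2 = 244036 ≡ 2849 (mod 3397)
11^128 ≡ 2849^2 = 8116801 ≡ 1368 (mod 3397)
11^256 ≡ 1368^2 = 1871424 ≡ 3074 (mod 3397)
11^512 ≡ 3074^2 = 9449476 ≡ 2419 (mod 3397)
11^1024 ≡ 2419^2 = 5851561 ≡ 1927 (mod 3397)
11^2048 ≡ 1927^2 = 3713329 ≡ 408 (mod 3397)
3396 = 2048 + 1024 + 256 + 64 + 4 in binary powers of 2.
So 11^3396 ≡ 408 · 1927 · 3074 · 2849 · 1053 ≡ 699 (mod 3397).
Since 699 ≠ 1, base 11 is a Fermat witness: 3397 is composite.

699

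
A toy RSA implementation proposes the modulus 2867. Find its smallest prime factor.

2867 is odd.
Digit sum 23, not divisible by 3.
Ends in 7: not divisible by 5.
7: 2867 = 7·409 + 4
11: 2867 = 11·260 + 7
13: 2867 = 13·220 + 7
17: 2867 = 17·168 + 11
19: 2867 = 19·150 + 17
23: 2867 = 23·124 + 15
29: 2867 = 29·98 + 25
31: 2867 = 31·92 + 15
37: 2867 = 37·77 + 18
41: 2867 = 41·69 + 38
43: 2867 = 43·66 + 29
47: 2867 = 47·61

47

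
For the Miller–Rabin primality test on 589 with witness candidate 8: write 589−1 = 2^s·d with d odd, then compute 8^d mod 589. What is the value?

589 − 1 = 588 = 2^2 · 147, so d = 147.
8^1 ≡ 8 (mod 589)
8^2 ≡ 8^2 = 64 ≡ 64 (mod 589)
8^4 ≡ 64^2 = 4096 ≡ 562 (mod 589)
8^8 ≡ 562^2 = 315844 ≡ 140 (mod 589)
8^16 ≡ 140^2 = 19600 ≡ 163 (mod 589)
8^32 ≡ 163^2 = 26569 ≡ 64 (mod 589)
8^64 ≡ 64^2 = 4096 ≡ 562 (mod 589)
8^128 ≡ 562^2 = 315844 ≡ 140 (mod 589)
147 = 128 + 16 + 2 + 1 in binary powers of 2.
So 8^147 ≡ 140 · 163 · 64 · 8 ≡ 436 (mod 589).
Squaring chain: 436 → 438; never reaches −1, so base 8 is a Miller–Rabin witness that 589 is composite.

436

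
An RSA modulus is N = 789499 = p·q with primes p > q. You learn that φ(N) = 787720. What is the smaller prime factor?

839

φ(n) = (p−1)(q−1) = n − (p+q) + 1, so p + q = 789499 − 787720 + 1 = 1780.
p and q are the roots of t² − 1780t + 789499 = 0.
Discriminant: 1780² − 4·789499 = 3168400 − 3157996 = 10404; √10404 = 102.
q = (1780 − 102)/2 = 839, p = (1780 + 102)/2 = 941.
Check: 839 · 941 = 789499.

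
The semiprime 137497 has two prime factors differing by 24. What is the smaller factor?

Since p = q + 24, we have 137497 = q(q + 24), so q² + 24q − 137497 = 0.
Discriminant: 24² + 4·137497 = 576 + 549988 = 550564; √550564 = 742.
q = (−24 + 742)/2 = 359, and p = q + 24 = 383.
Check: 359 · 383 = 137497.

359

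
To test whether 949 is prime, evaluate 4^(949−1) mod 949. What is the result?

794

4^1 ≡ 4 (mod 949)
4^2 ≡ 4^2 = 16 ≡ 16 (mod 949)
4^4 ≡ 16^2 = 256 ≡ 256 (mod 949)
4^8 ≡ 256^2 = 65536 ≡ 55 (mod 949)
4^16 ≡ 55^2 = 3025 ≡ 178 (mod 949)
4^32 ≡ 178^2 = 31684 ≡ 367 (mod 949)
4^64 ≡ 367^2 = 134689 ≡ 880 (mod 949)
4^128 ≡ 880^2 = 774400 ≡ 16 (mod 949)
4^256 ≡ 16^2 = 256 ≡ 256 (mod 949)
4^512 ≡ 256^2 = 65536 ≡ 55 (mod 949)
948 = 512 + 256 + 128 + 32 + 16 + 4 in binary powers of 2.
So 4^948 ≡ 55 · 256 · 16 · 367 · 178 · 256 ≡ 794 (mod 949).
Since 794 ≠ 1, base 4 is a Fermat witness: 949 is composite.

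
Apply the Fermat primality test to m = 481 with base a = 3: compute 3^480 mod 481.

417

3^1 ≡ 3 (mod 481)
3^2 ≡ 3^2 = 9 ≡ 9 (mod 481)
3^4 ≡ 9^2 = 81 ≡ 81 (mod 481)
3^8 ≡ 81^2 = 6561 ≡ 308 (mod 481)
3^16 ≡ 308^2 = 94864 ≡ 107 (mod 481)
3^32 ≡ 107^2 = 11449 ≡ 386 (mod 481)
3^64 ≡ 386^2 = 148996 ≡ 367 (mod 481)
3^128 ≡ 367^2 = 134689 ≡ 9 (mod 481)
3^256 ≡ 9^2 = 81 ≡ 81 (mod 481)
480 = 256 + 128 + 64 + 32 in binary powers of 2.
So 3^480 ≡ 81 · 9 · 367 · 386 ≡ 417 (mod 481).
Since 417 ≠ 1, base 3 is a Fermat witness: 481 is composite.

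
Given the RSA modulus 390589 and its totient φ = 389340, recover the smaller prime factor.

φ(n) = (p−1)(q−1) = n − (p+q) + 1, so p + q = 390589 − 389340 + 1 = 1250.
p and q are the roots of t² − 1250t + 390589 = 0.
Discriminant: 1250² − 4·390589 = 1562500 − 1562356 = 144; √144 = 12.
q = (1250 − 12)/2 = 619, p = (1250 + 12)/2 = 631.
Check: 619 · 631 = 390589.

619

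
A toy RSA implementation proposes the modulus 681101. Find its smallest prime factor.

31

681101 is odd.
Digit sum 17, not divisible by 3.
Ends in 1: not divisible by 5.
7: 681101 = 7·97300 + 1
11: 681101 = 11·61918 + 3
13: 681101 = 13·52392 + 5
17: 681101 = 17·40064 + 13
19: 681101 = 19·35847 + 8
23: 681101 = 23·29613 + 2
29: 681101 = 29·23486 + 7
31: 681101 = 31·21971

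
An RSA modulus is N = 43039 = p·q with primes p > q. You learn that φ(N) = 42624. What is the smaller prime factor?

193

φ(n) = (p−1)(q−1) = n − (p+q) + 1, so p + q = 43039 − 42624 + 1 = 416.
p and q are the roots of t² − 416t + 43039 = 0.
Discriminant: 416² − 4·43039 = 173056 − 172156 = 900; √900 = 30.
q = (416 − 30)/2 = 193, p = (416 + 30)/2 = 223.
Check: 193 · 223 = 43039.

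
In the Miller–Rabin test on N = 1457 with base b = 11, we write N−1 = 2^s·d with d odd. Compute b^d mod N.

1158

1457 − 1 = 1456 = 2^4 · 91, so d = 91.
11^1 ≡ 11 (mod 1457)
11^2 ≡ 11^2 = 121 ≡ 121 (mod 1457)
11^4 ≡ 121^2 = 14641 ≡ 71 (mod 1457)
11^8 ≡ 71^2 = 5041 ≡ 670 (mod 1457)
11^16 ≡ 670^2 = 448900 ≡ 144 (mod 1457)
11^32 ≡ 144^2 = 20736 ≡ 338 (mod 1457)
11^64 ≡ 338^2 = 114244 ≡ 598 (mod 1457)
91 = 64 + 16 + 8 + 2 + 1 in binary powers of 2.
So 11^91 ≡ 598 · 144 · 670 · 121 · 11 ≡ 1158 (mod 1457).
Squaring chain: 1158 → 524 → 660 → 1414; never reaches −1, so base 11 is a Miller–Rabin witness that 1457 is composite.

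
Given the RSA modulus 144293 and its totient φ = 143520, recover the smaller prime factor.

φ(n) = (p−1)(q−1) = n − (p+q) + 1, so p + q = 144293 − 143520 + 1 = 774.
p and q are the roots of t² − 774t + 144293 = 0.
Discriminant: 774² − 4·144293 = 599076 − 577172 = 21904; √21904 = 148.
q = (774 − 148)/2 = 313, p = (774 + 148)/2 = 461.
Check: 313 · 461 = 144293.

313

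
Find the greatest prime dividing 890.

890 = 2 · 445
445 = 5 · 89
89 is prime.
So 890 = 2 · 5 · 89; the largest prime factor is 89.

89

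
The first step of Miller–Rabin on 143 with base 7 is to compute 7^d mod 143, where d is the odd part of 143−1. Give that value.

143 − 1 = 142 = 2^1 · 71, so d = 71.
7^1 ≡ 7 (mod 143)
7^2 ≡ 7^2 = 49 ≡ 49 (mod 143)
7^4 ≡ 49^2 = 2401 ≡ 113 (mod 143)
7^8 ≡ 113^2 = 12769 ≡ 42 (mod 143)
7^16 ≡ 42^2 = 1764 ≡ 48 (mod 143)
7^32 ≡ 48^2 = 2304 ≡ 16 (mod 143)
7^64 ≡ 16^2 = 256 ≡ 113 (mod 143)
71 = 64 + 4 + 2 + 1 in binary powers of 2.
So 7^71 ≡ 113 · 113 · 49 · 7 ≡ 106 (mod 143).
Squaring chain: 106; never reaches −1, so base 7 is a Miller–Rabin witness that 143 is composite.

106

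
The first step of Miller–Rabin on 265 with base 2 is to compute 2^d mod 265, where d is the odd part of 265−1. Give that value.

137

265 − 1 = 264 = 2^3 · 33, so d = 33.
2^1 ≡ 2 (mod 265)
2^2 ≡ 2^2 = 4 ≡ 4 (mod 265)
2^4 ≡ 4^2 = 16 ≡ 16 (mod 265)
2^8 ≡ 16^2 = 256 ≡ 256 (mod 265)
2^16 ≡ 256^2 = 65536 ≡ 81 (mod 265)
2^32 ≡ 81^2 = 6561 ≡ 201 (mod 265)
33 = 32 + 1 in binary powers of 2.
So 2^33 ≡ 201 · 2 ≡ 137 (mod 265).
Squaring chain: 137 → 219 → 261; never reaches −1, so base 2 is a Miller–Rabin witness that 265 is composite.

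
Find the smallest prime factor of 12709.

71

12709 is odd.
Digit sum 19, not divisible by 3.
Ends in 9: not divisible by 5.
7: 12709 = 7·1815 + 4
11: 12709 = 11·1155 + 4
13: 12709 = 13·977 + 8
17: 12709 = 17·747 + 10
19: 12709 = 19·668 + 17
23: 12709 = 23·552 + 13
29: 12709 = 29·438 + 7
31: 12709 = 31·409 + 30
37: 12709 = 37·343 + 18
41: 12709 = 41·309 + 40
43: 12709 = 43·295 + 24
47: 12709 = 47·270 + 19
53: 12709 = 53·239 + 42
59: 12709 = 59·215 + 24
61: 12709 = 61·208 + 21
67: 12709 = 67·189 + 46
71: 12709 = 71·179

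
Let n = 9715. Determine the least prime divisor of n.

5

9715 is odd.
Digit sum 22, not divisible by 3.
Ends in 5: divisible by 5.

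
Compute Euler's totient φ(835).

Factor: 835 = 5 · 167.
φ(835) = (5−1) · (167−1) = 4 · 166 = 664.

664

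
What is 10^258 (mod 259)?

10^1 ≡ 10 (mod 259)
10^2 ≡ 10^2 = 100 ≡ 100 (mod 259)
10^4 ≡ 100^2 = 10000 ≡ 158 (mod 259)
10^8 ≡ 158^2 = 24964 ≡ 100 (mod 259)
10^16 ≡ 100^2 = 10000 ≡ 158 (mod 259)
10^32 ≡ 158^2 = 24964 ≡ 100 (mod 259)
10^64 ≡ 100^2 = 10000 ≡ 158 (mod 259)
10^128 ≡ 158^2 = 24964 ≡ 100 (mod 259)
10^256 ≡ 100^2 = 10000 ≡ 158 (mod 259)
258 = 256 + 2 in binary powers of 2.
So 10^258 ≡ 158 · 100 ≡ 1 (mod 259).
Since the result is 1, base 10 gives no evidence that 259 is composite.

1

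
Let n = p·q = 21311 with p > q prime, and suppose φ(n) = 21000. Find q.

φ(n) = (p−1)(q−1) = n − (p+q) + 1, so p + q = 21311 − 21000 + 1 = 312.
p and q are the roots of t² − 312t + 21311 = 0.
Discriminant: 312² − 4·21311 = 97344 − 85244 = 12100; √12100 = 110.
q = (312 − 110)/2 = 101, p = (312 + 110)/2 = 211.
Check: 101 · 211 = 21311.

101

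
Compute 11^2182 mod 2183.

470

11^1 ≡ 11 (mod 2183)
11^2 ≡ 11^2 = 121 ≡ 121 (mod 2183)
11^4 ≡ 121^2 = 14641 ≡ 1543 (mod 2183)
11^8 ≡ 1543^2 = 2380849 ≡ 1379 (mod 2183)
11^16 ≡ 1379^2 = 1901641 ≡ 248 (mod 2183)
11^32 ≡ 248^2 = 61504 ≡ 380 (mod 2183)
11^64 ≡ 380^2 = 144400 ≡ 322 (mod 2183)
11^128 ≡ 322^2 = 103684 ≡ 1083 (mod 2183)
11^256 ≡ 1083^2 = 1172889 ≡ 618 (mod 2183)
11^512 ≡ 618^2 = 381924 ≡ 2082 (mod 2183)
11^1024 ≡ 2082^2 = 4334724 ≡ 1469 (mod 2183)
11^2048 ≡ 1469^2 = 2157961 ≡ 1157 (mod 2183)
2182 = 2048 + 128 + 4 + 2 in binary powers of 2.
So 11^2182 ≡ 1157 · 1083 · 1543 · 121 ≡ 470 (mod 2183).
Since 470 ≠ 1, base 11 is a Fermat witness: 2183 is composite.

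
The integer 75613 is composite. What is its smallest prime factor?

83

75613 is odd.
Digit sum 22, not divisible by 3.
Ends in 3: not divisible by 5.
7: 75613 = 7·10801 + 6
11: 75613 = 11·6873 + 10
13: 75613 = 13·5816 + 5
17: 75613 = 17·4447 + 14
19: 75613 = 19·3979 + 12
23: 75613 = 23·3287 + 12
29: 75613 = 29·2607 + 10
31: 75613 = 31·2439 + 4
37: 75613 = 37·2043 + 22
41: 75613 = 41·1844 + 9
43: 75613 = 43·1758 + 19
47: 75613 = 47·1608 + 37
53: 75613 = 53·1426 + 35
59: 75613 = 59·1281 + 34
61: 75613 = 61·1239 + 34
67: 75613 = 67·1128 + 37
71: 75613 = 71·1064 + 69
73: 75613 = 73·1035 + 58
79: 75613 = 79·957 + 10
83: 75613 = 83·911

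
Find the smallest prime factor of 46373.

46373 is odd.
Digit sum 23, not divisible by 3.
Ends in 3: not divisible by 5.
7: 46373 = 7·6624 + 5
11: 46373 = 11·4215 + 8
13: 46373 = 13·3567 + 2
17: 46373 = 17·2727 + 14
19: 46373 = 19·2440 + 13
23: 46373 = 23·2016 + 5
29: 46373 = 29·1599 + 2
31: 46373 = 31·1495 + 28
37: 46373 = 37·1253 + 12
41: 46373 = 41·1131 + 2
43: 46373 = 43·1078 + 19
47: 46373 = 47·986 + 31
53: 46373 = 53·874 + 51
59: 46373 = 59·785 + 58
61: 46373 = 61·760 + 13
67: 46373 = 67·692 + 9
71: 46373 = 71·653 + 10
73: 46373 = 73·635 + 18
79: 46373 = 79·587

79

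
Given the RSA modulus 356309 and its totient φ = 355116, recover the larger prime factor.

φ(n) = (p−1)(q−1) = n − (p+q) + 1, so p + q = 356309 − 355116 + 1 = 1194.
p and q are the roots of t² − 1194t + 356309 = 0.
Discriminant: 1194² − 4·356309 = 1425636 − 1425236 = 400; √400 = 20.
q = (1194 − 20)/2 = 587, p = (1194 + 20)/2 = 607.
Check: 587 · 607 = 356309.

607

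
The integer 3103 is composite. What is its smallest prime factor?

3103 is odd.
Digit sum 7, not divisible by 3.
Ends in 3: not divisible by 5.
7: 3103 = 7·443 + 2
11: 3103 = 11·282 + 1
13: 3103 = 13·238 + 9
17: 3103 = 17·182 + 9
19: 3103 = 19·163 + 6
23: 3103 = 23·134 + 21
29: 3103 = 29·107

29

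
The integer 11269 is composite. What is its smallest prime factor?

11269 is odd.
Digit sum 19, not divisible by 3.
Ends in 9: not divisible by 5.
7: 11269 = 7·1609 + 6
11: 11269 = 11·1024 + 5
13: 11269 = 13·866 + 11
17: 11269 = 17·662 + 15
19: 11269 = 19·593 + 2
23: 11269 = 23·489 + 22
29: 11269 = 29·388 + 17
31: 11269 = 31·363 + 16
37: 11269 = 37·304 + 21
41: 11269 = 41·274 + 35
43: 11269 = 43·262 + 3
47: 11269 = 47·239 + 36
53: 11269 = 53·212 + 33
59: 11269 = 59·191

59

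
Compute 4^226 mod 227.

1

4^1 ≡ 4 (mod 227)
4^2 ≡ 4^2 = 16 ≡ 16 (mod 227)
4^4 ≡ 16^2 = 256 ≡ 29 (mod 227)
4^8 ≡ 29^2 = 841 ≡ 160 (mod 227)
4^16 ≡ 160^2 = 25600 ≡ 176 (mod 227)
4^32 ≡ 176^2 = 30976 ≡ 104 (mod 227)
4^64 ≡ 104^2 = 10816 ≡ 147 (mod 227)
4^128 ≡ 147^2 = 21609 ≡ 44 (mod 227)
226 = 128 + 64 + 32 + 2 in binary powers of 2.
So 4^226 ≡ 44 · 147 · 104 · 16 ≡ 1 (mod 227).
Since the result is 1, base 4 gives no evidence that 227 is composite.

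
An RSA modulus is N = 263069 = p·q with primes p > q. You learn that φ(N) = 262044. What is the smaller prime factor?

503

φ(n) = (p−1)(q−1) = n − (p+q) + 1, so p + q = 263069 − 262044 + 1 = 1026.
p and q are the roots of t² − 1026t + 263069 = 0.
Discriminant: 1026² − 4·263069 = 1052676 − 1052276 = 400; √400 = 20.
q = (1026 − 20)/2 = 503, p = (1026 + 20)/2 = 523.
Check: 503 · 523 = 263069.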